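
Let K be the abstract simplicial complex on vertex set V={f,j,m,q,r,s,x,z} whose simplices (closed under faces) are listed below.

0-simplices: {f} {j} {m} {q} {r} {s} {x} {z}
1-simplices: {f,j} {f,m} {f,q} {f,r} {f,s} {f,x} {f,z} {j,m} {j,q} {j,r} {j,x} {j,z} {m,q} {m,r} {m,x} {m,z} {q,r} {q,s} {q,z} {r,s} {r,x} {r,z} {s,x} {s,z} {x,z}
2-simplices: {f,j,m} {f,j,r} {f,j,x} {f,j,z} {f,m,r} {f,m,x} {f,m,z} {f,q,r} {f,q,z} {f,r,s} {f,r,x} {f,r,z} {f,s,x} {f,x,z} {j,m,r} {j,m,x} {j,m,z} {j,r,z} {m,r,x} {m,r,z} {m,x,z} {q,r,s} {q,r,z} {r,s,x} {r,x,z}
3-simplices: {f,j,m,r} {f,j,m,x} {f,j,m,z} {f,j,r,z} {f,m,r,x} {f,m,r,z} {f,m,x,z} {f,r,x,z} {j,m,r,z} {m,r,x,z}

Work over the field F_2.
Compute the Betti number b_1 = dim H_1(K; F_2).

b_1=3

n_0=8 n_1=25 n_2=25 n_3=10  [Z2]
∂1: piv[fj,fm,fq,fr,fs,fx,fz] rk=7  ker:jm,jq,jr,jx,jz,mq,mr,mx,mz,qr,qs,qz,rs,rx,rz,sx,sz,xz
∂2: piv[fjm,fjr,fjx,fjz,fmr,fmx,fmz,fqr,fqz,frs,frx,frz,fsx,fxz,qrs] rk=15  ker:jmr,jmx,jmz,jrz,mrx,mrz,mxz,qrz,rsx,rxz
∂3: piv[fjmr,fjmx,fjmz,fjrz,fmrx,fmrz,fmxz,frxz] rk=8  ker:jmrz,mrxz
b_1=(25−7)−15=3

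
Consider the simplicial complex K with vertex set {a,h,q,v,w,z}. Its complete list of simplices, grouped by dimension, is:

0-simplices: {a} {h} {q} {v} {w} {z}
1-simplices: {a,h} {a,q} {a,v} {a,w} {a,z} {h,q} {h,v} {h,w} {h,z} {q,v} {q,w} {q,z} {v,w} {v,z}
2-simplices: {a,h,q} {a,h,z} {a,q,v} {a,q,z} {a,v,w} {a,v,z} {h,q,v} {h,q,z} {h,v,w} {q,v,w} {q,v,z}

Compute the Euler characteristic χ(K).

n_0=6 n_1=14 n_2=11
χ=+6−14+11=3

χ(K)=3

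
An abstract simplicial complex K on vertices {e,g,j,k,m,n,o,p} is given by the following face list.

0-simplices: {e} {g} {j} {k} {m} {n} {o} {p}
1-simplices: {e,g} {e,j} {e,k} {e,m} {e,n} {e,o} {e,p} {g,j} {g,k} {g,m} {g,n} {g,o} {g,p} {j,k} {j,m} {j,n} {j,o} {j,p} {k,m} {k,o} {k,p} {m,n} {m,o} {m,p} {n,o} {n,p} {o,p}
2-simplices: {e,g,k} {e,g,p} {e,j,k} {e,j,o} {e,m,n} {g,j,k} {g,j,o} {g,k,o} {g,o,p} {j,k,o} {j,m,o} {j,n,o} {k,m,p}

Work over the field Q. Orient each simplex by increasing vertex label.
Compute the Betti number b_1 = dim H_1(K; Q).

n_0=8 n_1=27 n_2=13  [Q]
∂1: piv[eg,ej,ek,em,en,eo,ep] rk=7  ker:gj,gk,gm,gn,go,gp,jk,jm,jn,jo,jp,km,ko,kp,mn,mo,mp,no,np,op
∂2: piv[egk,egp,ejk,ejo,emn,gjk,gjo,gko,gop,jmo,jno,kmp] rk=12  ker:jko
b_1=(27−7)−12=8

b_1=8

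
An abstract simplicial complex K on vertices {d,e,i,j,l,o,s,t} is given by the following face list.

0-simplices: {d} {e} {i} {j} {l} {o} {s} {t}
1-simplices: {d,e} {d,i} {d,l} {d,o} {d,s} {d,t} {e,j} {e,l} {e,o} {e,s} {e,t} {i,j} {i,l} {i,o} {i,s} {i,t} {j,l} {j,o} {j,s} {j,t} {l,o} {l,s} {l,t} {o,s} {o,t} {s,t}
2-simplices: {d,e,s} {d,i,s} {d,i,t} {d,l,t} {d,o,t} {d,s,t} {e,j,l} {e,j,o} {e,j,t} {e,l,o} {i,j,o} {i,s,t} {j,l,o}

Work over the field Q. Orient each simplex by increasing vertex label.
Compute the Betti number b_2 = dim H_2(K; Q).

n_0=8 n_1=26 n_2=13  [Q]
∂1: piv[de,di,dl,do,ds,dt,ej] rk=7  ker:el,eo,es,et,ij,il,io,is,it,jl,jo,js,jt,lo,ls,lt,os,ot,st
∂2: piv[des,dis,dit,dlt,dot,dst,ejl,ejo,ejt,elo,ijo] rk=11  ker:ist,jlo
b_2=(13−11)−0=2

b_2=2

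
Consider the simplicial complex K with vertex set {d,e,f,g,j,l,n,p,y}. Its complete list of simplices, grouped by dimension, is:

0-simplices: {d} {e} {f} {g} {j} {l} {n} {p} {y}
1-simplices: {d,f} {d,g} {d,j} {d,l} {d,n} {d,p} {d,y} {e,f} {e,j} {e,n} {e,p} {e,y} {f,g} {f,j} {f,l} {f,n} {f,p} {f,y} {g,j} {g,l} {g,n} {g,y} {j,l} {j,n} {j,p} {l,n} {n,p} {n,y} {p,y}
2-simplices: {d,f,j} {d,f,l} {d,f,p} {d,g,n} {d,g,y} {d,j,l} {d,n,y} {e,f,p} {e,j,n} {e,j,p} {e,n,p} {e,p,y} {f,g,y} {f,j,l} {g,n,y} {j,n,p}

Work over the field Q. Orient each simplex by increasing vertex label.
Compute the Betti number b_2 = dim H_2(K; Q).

b_2=3

n_0=9 n_1=29 n_2=16  [Q]
∂1: piv[df,dg,dj,dl,dn,dp,dy,ef] rk=8  ker:ej,en,ep,ey,fg,fj,fl,fn,fp,fy,gj,gl,gn,gy,jl,jn,jp,ln,np,ny,py
∂2: piv[dfj,dfl,dfp,dgn,dgy,djl,dny,efp,ejn,ejp,enp,epy,fgy] rk=13  ker:fjl,gny,jnp
b_2=(16−13)−0=3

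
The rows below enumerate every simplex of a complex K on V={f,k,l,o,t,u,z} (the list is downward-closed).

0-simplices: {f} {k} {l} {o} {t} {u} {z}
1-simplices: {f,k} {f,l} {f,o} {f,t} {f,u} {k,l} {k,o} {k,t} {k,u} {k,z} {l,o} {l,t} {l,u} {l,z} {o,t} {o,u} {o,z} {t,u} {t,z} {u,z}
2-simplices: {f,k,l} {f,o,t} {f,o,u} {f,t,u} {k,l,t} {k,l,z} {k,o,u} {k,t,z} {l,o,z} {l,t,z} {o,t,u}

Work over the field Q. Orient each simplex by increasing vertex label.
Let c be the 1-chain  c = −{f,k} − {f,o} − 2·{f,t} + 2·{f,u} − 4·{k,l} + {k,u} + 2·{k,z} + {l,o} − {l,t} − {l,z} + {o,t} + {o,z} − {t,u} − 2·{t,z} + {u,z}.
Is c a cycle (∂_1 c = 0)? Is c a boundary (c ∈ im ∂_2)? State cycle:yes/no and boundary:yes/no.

cycle:no boundary:no

n_0=7 n_1=20 n_2=11  [Q]
∂1: piv[fk,fl,fo,ft,fu,kz] rk=6  ker:kl,ko,kt,ku,lo,lt,lu,lz,ot,ou,oz,tu,tz,uz
∂2: piv[fkl,fot,fou,ftu,klt,klz,kou,ktz,loz] rk=9  ker:ltz,otu
∂1c = 2·{f} − 3·{l} − 2·{o} + {t} + {u} + {z}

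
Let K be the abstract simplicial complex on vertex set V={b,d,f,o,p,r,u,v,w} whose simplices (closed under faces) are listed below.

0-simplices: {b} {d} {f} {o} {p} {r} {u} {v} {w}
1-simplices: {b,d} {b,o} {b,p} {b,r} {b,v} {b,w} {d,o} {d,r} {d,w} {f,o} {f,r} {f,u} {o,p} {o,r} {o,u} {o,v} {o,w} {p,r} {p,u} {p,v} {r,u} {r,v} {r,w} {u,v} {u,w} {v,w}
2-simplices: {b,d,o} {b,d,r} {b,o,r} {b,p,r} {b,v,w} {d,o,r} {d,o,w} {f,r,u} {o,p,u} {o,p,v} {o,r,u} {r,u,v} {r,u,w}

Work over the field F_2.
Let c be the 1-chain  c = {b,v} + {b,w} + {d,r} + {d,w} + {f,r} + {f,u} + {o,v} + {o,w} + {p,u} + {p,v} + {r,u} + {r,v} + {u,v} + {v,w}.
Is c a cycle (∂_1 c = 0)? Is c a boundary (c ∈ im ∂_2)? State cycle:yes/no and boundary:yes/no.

n_0=9 n_1=26 n_2=13  [Z2]
∂1: piv[bd,bo,bp,br,bv,bw,fo,fu] rk=8  ker:do,dr,dw,fr,op,or,ou,ov,ow,pr,pu,pv,ru,rv,rw,uv,uw,vw
∂2: piv[bdo,bdr,bor,bpr,bvw,dow,fru,opu,opv,oru,ruv,ruw] rk=12  ker:dor
∂1c = 0
c vs im∂2: reduces to 0 ⇒ boundary

cycle:yes boundary:yes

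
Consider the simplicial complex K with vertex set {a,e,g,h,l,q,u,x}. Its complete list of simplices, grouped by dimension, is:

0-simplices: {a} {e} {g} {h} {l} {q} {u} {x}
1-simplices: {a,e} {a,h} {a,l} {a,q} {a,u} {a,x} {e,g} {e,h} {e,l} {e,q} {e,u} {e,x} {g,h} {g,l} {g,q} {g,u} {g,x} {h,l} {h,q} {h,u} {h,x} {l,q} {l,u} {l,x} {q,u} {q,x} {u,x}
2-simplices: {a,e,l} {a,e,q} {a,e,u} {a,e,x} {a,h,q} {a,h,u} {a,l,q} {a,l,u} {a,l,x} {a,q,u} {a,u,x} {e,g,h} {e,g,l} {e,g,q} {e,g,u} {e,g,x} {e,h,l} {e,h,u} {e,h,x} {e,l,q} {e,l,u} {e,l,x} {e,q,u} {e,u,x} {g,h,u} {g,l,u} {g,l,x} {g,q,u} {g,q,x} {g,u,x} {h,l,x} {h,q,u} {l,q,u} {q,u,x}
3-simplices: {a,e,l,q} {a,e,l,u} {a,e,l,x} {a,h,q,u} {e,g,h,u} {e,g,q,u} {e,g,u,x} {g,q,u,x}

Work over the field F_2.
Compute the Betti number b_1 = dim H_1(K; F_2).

b_1=0

n_0=8 n_1=27 n_2=34 n_3=8  [Z2]
∂1: piv[ae,ah,al,aq,au,ax,eg] rk=7  ker:eh,el,eq,eu,ex,gh,gl,gq,gu,gx,hl,hq,hu,hx,lq,lu,lx,qu,qx,ux
∂2: piv[ael,aeq,aeu,aex,ahq,ahu,alq,alu,alx,aqu,aux,egh,egl,egq,egu,egx,ehl,ehu,ehx,gqx] rk=20  ker:elq,elu,elx,equ,eux,ghu,glu,glx,gqu,gux,hlx,hqu,lqu,qux
∂3: piv[aelq,aelu,aelx,ahqu,eghu,egqu,egux,gqux] rk=8
b_1=(27−7)−20=0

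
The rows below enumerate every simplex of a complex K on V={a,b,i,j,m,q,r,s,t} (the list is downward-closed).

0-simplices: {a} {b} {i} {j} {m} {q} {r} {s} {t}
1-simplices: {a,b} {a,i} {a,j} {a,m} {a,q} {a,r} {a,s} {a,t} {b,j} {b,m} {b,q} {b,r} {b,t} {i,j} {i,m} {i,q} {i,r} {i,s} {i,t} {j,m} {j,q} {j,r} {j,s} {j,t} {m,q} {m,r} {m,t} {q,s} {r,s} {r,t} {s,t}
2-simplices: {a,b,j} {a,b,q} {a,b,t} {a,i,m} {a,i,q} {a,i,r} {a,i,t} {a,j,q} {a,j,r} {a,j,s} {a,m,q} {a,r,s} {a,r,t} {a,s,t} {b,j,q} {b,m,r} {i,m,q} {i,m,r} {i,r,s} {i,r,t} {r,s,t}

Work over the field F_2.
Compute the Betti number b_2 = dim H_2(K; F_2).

n_0=9 n_1=31 n_2=21  [Z2]
∂1: piv[ab,ai,aj,am,aq,ar,as,at] rk=8  ker:bj,bm,bq,br,bt,ij,im,iq,ir,is,it,jm,jq,jr,js,jt,mq,mr,mt,qs,rs,rt,st
∂2: piv[abj,abq,abt,aim,aiq,air,ait,ajq,ajr,ajs,amq,ars,art,ast,bmr,imr,irs] rk=17  ker:bjq,imq,irt,rst
b_2=(21−17)−0=4

b_2=4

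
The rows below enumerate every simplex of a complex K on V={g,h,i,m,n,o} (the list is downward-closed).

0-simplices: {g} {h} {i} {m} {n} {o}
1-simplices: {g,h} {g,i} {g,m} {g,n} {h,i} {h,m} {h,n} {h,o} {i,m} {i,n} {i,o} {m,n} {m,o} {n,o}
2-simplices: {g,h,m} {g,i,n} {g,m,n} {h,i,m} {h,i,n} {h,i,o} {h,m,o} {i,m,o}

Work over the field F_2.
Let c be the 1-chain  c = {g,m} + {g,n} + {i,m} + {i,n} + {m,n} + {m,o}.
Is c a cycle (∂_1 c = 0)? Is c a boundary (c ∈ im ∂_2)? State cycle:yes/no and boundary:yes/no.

cycle:no boundary:no

n_0=6 n_1=14 n_2=8  [Z2]
∂1: piv[gh,gi,gm,gn,ho] rk=5  ker:hi,hm,hn,im,in,io,mn,mo,no
∂2: piv[ghm,gin,gmn,him,hin,hio,hmo] rk=7  ker:imo
∂1c = {n} + {o}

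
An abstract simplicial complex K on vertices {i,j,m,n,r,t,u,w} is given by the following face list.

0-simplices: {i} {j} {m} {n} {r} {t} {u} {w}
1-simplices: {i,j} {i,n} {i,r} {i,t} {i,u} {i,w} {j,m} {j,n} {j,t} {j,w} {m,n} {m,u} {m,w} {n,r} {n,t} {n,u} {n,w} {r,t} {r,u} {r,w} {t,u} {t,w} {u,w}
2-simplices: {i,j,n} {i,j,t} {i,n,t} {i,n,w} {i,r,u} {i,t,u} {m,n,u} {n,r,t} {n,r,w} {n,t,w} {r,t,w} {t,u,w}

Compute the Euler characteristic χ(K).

n_0=8 n_1=23 n_2=12
χ=+8−23+12=-3

χ(K)=-3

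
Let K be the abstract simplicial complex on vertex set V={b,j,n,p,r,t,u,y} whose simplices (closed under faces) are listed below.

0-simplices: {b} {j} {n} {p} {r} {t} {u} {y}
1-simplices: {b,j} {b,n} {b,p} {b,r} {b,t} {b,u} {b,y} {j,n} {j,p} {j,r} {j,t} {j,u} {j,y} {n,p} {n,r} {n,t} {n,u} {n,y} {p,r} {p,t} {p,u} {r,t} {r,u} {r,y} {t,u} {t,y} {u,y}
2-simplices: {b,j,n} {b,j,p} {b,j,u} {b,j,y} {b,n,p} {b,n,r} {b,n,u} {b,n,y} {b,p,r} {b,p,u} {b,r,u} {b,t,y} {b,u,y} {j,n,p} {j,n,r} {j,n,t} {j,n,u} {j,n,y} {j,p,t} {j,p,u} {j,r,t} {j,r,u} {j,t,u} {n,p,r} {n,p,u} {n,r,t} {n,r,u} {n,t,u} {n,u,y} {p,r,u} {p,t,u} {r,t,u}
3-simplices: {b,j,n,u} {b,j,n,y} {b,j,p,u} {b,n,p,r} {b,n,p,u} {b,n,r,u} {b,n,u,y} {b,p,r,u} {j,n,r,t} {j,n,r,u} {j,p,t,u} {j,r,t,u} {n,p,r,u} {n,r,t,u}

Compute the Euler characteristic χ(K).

n_0=8 n_1=27 n_2=32 n_3=14
χ=+8−27+32−14=-1

χ(K)=-1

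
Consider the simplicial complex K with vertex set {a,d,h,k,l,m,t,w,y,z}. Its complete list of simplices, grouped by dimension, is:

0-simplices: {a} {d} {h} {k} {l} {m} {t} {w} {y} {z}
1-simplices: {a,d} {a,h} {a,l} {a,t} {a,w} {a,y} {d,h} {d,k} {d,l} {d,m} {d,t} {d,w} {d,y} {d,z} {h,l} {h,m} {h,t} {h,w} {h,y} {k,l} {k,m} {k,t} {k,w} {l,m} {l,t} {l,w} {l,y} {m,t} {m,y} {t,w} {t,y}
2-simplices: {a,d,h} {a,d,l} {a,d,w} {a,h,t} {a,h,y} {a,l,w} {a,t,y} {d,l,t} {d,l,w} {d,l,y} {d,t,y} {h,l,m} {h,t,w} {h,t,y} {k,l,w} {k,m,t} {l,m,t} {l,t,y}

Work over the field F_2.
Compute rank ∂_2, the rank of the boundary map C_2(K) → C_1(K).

rank∂_2=15

n_0=10 n_1=31 n_2=18  [Z2]
∂1: piv[ad,ah,al,at,aw,ay,dk,dm,dz] rk=9  ker:dh,dl,dt,dw,dy,hl,hm,ht,hw,hy,kl,km,kt,kw,lm,lt,lw,ly,mt,my,tw,ty
∂2: piv[adh,adl,adw,aht,ahy,alw,aty,dlt,dly,dty,hlm,htw,klw,kmt,lmt] rk=15  ker:dlw,hty,lty
rk∂_2=15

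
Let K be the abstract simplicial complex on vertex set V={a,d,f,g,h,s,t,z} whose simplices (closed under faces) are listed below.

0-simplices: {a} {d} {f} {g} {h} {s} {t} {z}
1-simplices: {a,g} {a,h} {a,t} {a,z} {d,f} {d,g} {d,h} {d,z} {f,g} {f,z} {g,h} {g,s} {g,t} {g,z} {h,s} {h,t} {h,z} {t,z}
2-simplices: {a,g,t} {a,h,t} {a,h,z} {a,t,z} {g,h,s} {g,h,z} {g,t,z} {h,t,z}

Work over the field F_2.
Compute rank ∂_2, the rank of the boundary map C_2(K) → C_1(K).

n_0=8 n_1=18 n_2=8  [Z2]
∂1: piv[ag,ah,at,az,df,dg,gs] rk=7  ker:dh,dz,fg,fz,gh,gt,gz,hs,ht,hz,tz
∂2: piv[agt,aht,ahz,atz,ghs,ghz,gtz] rk=7  ker:htz
rk∂_2=7

rank∂_2=7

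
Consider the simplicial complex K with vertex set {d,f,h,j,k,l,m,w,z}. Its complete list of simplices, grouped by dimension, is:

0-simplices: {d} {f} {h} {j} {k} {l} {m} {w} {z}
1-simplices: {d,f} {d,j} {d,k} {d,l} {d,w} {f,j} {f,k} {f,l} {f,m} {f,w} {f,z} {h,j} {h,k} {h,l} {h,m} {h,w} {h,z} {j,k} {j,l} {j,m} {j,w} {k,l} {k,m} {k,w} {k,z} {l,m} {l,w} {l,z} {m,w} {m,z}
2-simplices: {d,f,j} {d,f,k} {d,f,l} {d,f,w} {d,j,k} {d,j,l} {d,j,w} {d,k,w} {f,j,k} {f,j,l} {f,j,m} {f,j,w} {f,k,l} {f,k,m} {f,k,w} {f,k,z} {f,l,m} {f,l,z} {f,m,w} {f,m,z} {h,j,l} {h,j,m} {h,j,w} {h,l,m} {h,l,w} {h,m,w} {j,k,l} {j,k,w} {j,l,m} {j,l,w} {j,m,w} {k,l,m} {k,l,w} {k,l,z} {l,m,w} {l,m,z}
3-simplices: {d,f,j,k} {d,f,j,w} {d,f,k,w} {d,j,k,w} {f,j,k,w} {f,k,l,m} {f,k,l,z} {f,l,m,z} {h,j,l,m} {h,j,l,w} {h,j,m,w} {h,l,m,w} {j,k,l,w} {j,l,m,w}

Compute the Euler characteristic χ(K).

χ(K)=1

n_0=9 n_1=30 n_2=36 n_3=14
χ=+9−30+36−14=1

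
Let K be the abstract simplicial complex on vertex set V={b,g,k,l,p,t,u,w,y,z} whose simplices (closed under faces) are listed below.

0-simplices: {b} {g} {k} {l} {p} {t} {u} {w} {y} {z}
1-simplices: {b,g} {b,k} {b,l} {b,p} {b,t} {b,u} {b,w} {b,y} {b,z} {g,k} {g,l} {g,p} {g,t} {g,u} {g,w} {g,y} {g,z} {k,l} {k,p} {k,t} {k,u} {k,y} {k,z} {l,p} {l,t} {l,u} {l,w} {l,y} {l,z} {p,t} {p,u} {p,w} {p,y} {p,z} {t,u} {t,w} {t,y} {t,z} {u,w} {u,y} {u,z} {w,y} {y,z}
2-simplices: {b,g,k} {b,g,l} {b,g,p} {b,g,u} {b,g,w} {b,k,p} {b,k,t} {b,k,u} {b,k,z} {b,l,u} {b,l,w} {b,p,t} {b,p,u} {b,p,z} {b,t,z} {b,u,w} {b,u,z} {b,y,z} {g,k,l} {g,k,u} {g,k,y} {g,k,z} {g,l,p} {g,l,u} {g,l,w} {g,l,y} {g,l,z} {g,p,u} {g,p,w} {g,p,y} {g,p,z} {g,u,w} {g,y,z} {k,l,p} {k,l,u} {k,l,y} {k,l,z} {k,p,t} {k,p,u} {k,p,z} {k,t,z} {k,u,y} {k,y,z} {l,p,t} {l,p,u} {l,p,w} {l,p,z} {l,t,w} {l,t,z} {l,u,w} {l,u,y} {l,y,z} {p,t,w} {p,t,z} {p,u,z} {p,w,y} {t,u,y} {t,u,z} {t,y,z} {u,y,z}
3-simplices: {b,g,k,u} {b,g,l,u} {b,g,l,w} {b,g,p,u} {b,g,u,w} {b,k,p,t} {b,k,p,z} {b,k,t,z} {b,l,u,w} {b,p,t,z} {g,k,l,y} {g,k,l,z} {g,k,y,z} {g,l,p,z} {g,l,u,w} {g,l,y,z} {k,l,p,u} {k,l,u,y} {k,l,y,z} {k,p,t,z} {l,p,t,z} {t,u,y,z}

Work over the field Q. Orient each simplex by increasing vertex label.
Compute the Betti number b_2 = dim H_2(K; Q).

n_0=10 n_1=43 n_2=60 n_3=22  [Q]
∂1: piv[bg,bk,bl,bp,bt,bu,bw,by,bz] rk=9  ker:gk,gl,gp,gt,gu,gw,gy,gz,kl,kp,kt,ku,ky,kz,lp,lt,lu,lw,ly,lz,pt,pu,pw,py,pz,tu,tw,ty,tz,uw,uy,uz,wy,yz
∂2: piv[bgk,bgl,bgp,bgu,bgw,bkp,bkt,bku,bkz,blu,blw,bpt,bpu,bpz,btz,buw,buz,byz,gkl,gky,gkz,glp,gly,glz,gpw,gpy,gyz,kuy,lpt,ltw,pwy,tuy,tuz] rk=33  ker:gku,glu,glw,gpu,gpz,guw,klp,klu,kly,klz,kpt,kpu,kpz,ktz,kyz,lpu,lpw,lpz,ltz,luw,luy,lyz,ptw,ptz,puz,tyz,uyz
∂3: piv[bgku,bglu,bglw,bgpu,bguw,bkpt,bkpz,bktz,bluw,bptz,gkly,gklz,gkyz,glpz,glyz,klpu,kluy,lptz,tuyz] rk=19  ker:gluw,klyz,kptz
b_2=(60−33)−19=8

b_2=8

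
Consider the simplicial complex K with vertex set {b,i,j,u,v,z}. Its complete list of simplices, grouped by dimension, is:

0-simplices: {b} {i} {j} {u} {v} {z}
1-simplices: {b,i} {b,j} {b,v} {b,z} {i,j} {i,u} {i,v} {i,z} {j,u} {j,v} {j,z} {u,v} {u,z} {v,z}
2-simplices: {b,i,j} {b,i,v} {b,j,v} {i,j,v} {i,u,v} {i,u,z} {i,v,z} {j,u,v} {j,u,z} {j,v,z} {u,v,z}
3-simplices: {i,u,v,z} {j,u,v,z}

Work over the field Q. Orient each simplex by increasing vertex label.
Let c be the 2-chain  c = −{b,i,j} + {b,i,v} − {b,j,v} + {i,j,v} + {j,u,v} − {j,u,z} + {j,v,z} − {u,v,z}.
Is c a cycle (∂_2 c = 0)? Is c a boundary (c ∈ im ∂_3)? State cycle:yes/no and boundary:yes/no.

cycle:yes boundary:no

n_0=6 n_1=14 n_2=11 n_3=2  [Q]
∂1: piv[bi,bj,bv,bz,iu] rk=5  ker:ij,iv,iz,ju,jv,jz,uv,uz,vz
∂2: piv[bij,biv,bjv,iuv,iuz,ivz,juv,juz] rk=8  ker:ijv,jvz,uvz
∂3: piv[iuvz,juvz] rk=2
∂2c = 0
c vs im∂3: residual ≠ 0 ⇒ not boundary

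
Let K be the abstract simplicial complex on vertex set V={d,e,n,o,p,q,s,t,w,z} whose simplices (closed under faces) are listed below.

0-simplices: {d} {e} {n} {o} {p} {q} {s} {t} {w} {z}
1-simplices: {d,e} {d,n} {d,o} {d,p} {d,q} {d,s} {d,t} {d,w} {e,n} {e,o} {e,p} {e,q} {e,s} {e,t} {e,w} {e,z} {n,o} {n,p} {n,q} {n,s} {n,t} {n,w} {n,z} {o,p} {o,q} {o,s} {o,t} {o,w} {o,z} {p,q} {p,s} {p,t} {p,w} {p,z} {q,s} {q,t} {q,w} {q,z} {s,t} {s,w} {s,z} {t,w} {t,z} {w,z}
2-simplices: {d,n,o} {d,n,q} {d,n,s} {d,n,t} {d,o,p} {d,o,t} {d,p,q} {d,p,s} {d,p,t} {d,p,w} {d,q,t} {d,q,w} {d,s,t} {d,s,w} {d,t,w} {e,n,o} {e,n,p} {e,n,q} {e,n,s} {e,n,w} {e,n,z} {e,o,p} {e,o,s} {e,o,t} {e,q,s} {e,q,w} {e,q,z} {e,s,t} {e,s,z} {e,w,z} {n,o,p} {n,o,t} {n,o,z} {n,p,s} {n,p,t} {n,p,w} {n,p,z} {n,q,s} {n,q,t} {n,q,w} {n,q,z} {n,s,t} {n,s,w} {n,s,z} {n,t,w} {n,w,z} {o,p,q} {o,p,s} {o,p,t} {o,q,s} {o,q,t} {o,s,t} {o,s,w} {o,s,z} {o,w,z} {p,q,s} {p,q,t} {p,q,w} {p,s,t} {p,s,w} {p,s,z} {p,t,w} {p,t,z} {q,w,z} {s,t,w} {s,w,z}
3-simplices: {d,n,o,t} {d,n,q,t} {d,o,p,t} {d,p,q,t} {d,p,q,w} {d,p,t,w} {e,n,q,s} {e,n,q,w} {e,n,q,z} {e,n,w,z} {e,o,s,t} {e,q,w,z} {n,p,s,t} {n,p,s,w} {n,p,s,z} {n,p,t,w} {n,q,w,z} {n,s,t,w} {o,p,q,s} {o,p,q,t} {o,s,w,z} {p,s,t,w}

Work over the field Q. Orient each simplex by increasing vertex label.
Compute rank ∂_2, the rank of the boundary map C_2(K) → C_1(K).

n_0=10 n_1=44 n_2=66 n_3=22  [Q]
∂1: piv[de,dn,do,dp,dq,ds,dt,dw,ez] rk=9  ker:en,eo,ep,eq,es,et,ew,no,np,nq,ns,nt,nw,nz,op,oq,os,ot,ow,oz,pq,ps,pt,pw,pz,qs,qt,qw,qz,st,sw,sz,tw,tz,wz
∂2: piv[dno,dnq,dns,dnt,dop,dot,dpq,dps,dpt,dpw,dqt,dqw,dst,dsw,dtw,eno,enp,enq,ens,enw,enz,eop,eos,eot,eqs,eqw,eqz,esz,ewz,noz,npz,opq,osw,ptz] rk=34  ker:est,nop,not,nps,npt,npw,nqs,nqt,nqw,nqz,nst,nsw,nsz,ntw,nwz,ops,opt,oqs,oqt,ost,osz,owz,pqs,pqt,pqw,pst,psw,psz,ptw,qwz,stw,swz
∂3: piv[dnot,dnqt,dopt,dpqt,dpqw,dptw,enqs,enqw,enqz,enwz,eost,eqwz,npst,npsw,npsz,nptw,nstw,opqs,opqt,oswz] rk=20  ker:nqwz,pstw
rk∂_2=34

rank∂_2=34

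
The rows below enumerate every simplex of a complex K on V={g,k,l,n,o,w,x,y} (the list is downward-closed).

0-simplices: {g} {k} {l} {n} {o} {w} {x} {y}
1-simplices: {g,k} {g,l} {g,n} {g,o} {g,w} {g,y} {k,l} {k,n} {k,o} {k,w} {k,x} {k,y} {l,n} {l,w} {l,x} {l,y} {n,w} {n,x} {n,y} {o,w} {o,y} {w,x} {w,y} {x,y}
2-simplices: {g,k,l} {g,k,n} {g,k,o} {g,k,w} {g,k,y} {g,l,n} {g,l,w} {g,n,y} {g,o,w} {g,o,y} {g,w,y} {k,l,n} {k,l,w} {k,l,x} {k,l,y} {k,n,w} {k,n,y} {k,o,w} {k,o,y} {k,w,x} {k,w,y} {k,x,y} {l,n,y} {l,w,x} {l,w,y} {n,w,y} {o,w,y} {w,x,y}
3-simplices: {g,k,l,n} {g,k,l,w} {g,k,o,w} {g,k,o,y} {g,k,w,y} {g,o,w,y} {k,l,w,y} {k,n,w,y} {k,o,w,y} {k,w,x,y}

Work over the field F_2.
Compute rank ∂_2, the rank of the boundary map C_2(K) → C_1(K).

rank∂_2=16

n_0=8 n_1=24 n_2=28 n_3=10  [Z2]
∂1: piv[gk,gl,gn,go,gw,gy,kx] rk=7  ker:kl,kn,ko,kw,ky,ln,lw,lx,ly,nw,nx,ny,ow,oy,wx,wy,xy
∂2: piv[gkl,gkn,gko,gkw,gky,gln,glw,gny,gow,goy,gwy,klx,kly,knw,kwx,kxy] rk=16  ker:kln,klw,kny,kow,koy,kwy,lny,lwx,lwy,nwy,owy,wxy
∂3: piv[gkln,gklw,gkow,gkoy,gkwy,gowy,klwy,knwy,kwxy] rk=9  ker:kowy
rk∂_2=16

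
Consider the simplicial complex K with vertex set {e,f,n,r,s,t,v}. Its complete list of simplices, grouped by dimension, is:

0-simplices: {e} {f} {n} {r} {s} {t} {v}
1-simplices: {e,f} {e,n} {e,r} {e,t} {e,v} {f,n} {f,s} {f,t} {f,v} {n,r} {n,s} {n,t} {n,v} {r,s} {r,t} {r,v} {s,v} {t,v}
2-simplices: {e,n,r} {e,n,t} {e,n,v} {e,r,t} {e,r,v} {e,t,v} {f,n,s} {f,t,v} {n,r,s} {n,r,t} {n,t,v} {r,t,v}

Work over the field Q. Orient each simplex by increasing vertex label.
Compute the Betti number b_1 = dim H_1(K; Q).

n_0=7 n_1=18 n_2=12  [Q]
∂1: piv[ef,en,er,et,ev,fs] rk=6  ker:fn,ft,fv,nr,ns,nt,nv,rs,rt,rv,sv,tv
∂2: piv[enr,ent,env,ert,erv,etv,fns,ftv,nrs] rk=9  ker:nrt,ntv,rtv
b_1=(18−6)−9=3

b_1=3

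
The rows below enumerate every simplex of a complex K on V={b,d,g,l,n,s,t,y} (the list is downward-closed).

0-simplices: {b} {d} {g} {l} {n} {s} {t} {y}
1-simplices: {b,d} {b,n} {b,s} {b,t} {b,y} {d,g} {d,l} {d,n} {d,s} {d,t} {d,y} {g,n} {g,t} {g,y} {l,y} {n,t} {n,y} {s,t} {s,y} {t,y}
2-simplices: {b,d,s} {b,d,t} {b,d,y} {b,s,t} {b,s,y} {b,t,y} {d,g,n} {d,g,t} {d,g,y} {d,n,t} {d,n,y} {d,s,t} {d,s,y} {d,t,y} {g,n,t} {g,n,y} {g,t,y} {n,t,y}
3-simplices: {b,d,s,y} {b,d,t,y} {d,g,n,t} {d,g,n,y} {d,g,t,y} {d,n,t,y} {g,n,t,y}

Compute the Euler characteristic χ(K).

χ(K)=-1

n_0=8 n_1=20 n_2=18 n_3=7
χ=+8−20+18−7=-1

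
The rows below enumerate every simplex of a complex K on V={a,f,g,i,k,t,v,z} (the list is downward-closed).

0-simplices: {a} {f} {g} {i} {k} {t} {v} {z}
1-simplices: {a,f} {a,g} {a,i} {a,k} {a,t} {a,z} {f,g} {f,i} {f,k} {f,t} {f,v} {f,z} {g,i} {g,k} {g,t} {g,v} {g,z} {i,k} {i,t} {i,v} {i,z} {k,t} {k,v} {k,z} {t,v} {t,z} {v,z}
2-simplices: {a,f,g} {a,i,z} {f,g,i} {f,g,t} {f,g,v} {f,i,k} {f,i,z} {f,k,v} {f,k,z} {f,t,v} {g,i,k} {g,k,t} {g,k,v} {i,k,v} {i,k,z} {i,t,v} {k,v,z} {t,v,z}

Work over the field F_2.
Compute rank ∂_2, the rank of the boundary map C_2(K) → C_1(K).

n_0=8 n_1=27 n_2=18  [Z2]
∂1: piv[af,ag,ai,ak,at,az,fv] rk=7  ker:fg,fi,fk,ft,fz,gi,gk,gt,gv,gz,ik,it,iv,iz,kt,kv,kz,tv,tz,vz
∂2: piv[afg,aiz,fgi,fgt,fgv,fik,fiz,fkv,fkz,ftv,gik,gkt,ikv,itv,kvz,tvz] rk=16  ker:gkv,ikz
rk∂_2=16

rank∂_2=16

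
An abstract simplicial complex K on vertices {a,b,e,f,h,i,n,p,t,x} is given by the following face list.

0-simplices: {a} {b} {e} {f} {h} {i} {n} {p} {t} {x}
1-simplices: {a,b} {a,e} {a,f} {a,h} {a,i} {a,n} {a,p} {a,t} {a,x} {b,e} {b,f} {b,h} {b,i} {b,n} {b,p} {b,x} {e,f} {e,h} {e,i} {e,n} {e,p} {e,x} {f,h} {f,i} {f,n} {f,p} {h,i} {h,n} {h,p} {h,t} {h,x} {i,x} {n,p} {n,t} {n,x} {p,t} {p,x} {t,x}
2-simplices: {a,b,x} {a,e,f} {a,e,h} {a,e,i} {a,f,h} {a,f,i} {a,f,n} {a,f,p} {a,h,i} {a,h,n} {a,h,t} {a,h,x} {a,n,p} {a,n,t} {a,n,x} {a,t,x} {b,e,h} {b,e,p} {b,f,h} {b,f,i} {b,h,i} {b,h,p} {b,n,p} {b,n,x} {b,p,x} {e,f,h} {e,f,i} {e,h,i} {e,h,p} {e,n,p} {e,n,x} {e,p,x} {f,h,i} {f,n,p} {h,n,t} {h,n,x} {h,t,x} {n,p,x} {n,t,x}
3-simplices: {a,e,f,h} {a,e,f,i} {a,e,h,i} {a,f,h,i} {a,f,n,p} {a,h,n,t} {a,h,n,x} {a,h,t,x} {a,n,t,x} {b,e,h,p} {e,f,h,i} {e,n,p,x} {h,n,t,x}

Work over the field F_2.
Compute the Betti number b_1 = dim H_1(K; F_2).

n_0=10 n_1=38 n_2=39 n_3=13  [Z2]
∂1: piv[ab,ae,af,ah,ai,an,ap,at,ax] rk=9  ker:be,bf,bh,bi,bn,bp,bx,ef,eh,ei,en,ep,ex,fh,fi,fn,fp,hi,hn,hp,ht,hx,ix,np,nt,nx,pt,px,tx
∂2: piv[abx,aef,aeh,aei,afh,afi,afn,afp,ahi,ahn,aht,ahx,anp,ant,anx,atx,beh,bep,bfh,bfi,bhp,bnp,bnx,bpx,enp,enx] rk=26  ker:bhi,efh,efi,ehi,ehp,epx,fhi,fnp,hnt,hnx,htx,npx,ntx
∂3: piv[aefh,aefi,aehi,afhi,afnp,ahnt,ahnx,ahtx,antx,behp,enpx] rk=11  ker:efhi,hntx
b_1=(38−9)−26=3

b_1=3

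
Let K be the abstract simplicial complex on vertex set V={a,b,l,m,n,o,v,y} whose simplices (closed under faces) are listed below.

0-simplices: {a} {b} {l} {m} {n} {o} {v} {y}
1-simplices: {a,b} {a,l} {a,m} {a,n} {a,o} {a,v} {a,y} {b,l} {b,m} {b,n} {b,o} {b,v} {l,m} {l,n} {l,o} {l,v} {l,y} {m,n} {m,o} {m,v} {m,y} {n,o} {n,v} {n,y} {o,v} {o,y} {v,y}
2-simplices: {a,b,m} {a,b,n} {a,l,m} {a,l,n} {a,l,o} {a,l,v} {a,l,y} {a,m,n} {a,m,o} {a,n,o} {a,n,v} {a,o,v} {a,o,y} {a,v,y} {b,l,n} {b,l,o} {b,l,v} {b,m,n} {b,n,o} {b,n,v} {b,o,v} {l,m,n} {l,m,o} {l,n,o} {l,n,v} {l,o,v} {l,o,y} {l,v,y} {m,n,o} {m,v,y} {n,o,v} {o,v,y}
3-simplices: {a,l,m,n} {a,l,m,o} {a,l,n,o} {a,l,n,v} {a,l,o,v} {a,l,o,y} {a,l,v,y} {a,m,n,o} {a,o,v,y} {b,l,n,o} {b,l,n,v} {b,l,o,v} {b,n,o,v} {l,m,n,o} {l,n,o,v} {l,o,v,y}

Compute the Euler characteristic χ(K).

χ(K)=-3

n_0=8 n_1=27 n_2=32 n_3=16
χ=+8−27+32−16=-3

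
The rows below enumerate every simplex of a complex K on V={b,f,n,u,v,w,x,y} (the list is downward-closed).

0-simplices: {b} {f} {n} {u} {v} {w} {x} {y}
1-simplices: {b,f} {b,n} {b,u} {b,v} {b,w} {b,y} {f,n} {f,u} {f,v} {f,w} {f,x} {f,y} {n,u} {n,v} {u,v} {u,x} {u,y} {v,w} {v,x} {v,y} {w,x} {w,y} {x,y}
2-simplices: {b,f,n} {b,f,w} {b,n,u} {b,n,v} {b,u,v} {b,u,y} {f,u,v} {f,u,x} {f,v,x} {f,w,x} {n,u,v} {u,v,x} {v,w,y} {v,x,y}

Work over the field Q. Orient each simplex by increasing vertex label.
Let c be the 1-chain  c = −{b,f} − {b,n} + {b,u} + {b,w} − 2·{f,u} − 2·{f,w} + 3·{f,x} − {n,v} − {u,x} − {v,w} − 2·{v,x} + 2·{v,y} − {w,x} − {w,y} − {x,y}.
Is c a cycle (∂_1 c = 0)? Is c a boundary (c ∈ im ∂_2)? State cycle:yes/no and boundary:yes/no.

n_0=8 n_1=23 n_2=14  [Q]
∂1: piv[bf,bn,bu,bv,bw,by,fx] rk=7  ker:fn,fu,fv,fw,fy,nu,nv,uv,ux,uy,vw,vx,vy,wx,wy,xy
∂2: piv[bfn,bfw,bnu,bnv,buv,buy,fuv,fux,fvx,fwx,vwy,vxy] rk=12  ker:nuv,uvx
∂1c = 0
c vs im∂2: reduces to 0 ⇒ boundary

cycle:yes boundary:yes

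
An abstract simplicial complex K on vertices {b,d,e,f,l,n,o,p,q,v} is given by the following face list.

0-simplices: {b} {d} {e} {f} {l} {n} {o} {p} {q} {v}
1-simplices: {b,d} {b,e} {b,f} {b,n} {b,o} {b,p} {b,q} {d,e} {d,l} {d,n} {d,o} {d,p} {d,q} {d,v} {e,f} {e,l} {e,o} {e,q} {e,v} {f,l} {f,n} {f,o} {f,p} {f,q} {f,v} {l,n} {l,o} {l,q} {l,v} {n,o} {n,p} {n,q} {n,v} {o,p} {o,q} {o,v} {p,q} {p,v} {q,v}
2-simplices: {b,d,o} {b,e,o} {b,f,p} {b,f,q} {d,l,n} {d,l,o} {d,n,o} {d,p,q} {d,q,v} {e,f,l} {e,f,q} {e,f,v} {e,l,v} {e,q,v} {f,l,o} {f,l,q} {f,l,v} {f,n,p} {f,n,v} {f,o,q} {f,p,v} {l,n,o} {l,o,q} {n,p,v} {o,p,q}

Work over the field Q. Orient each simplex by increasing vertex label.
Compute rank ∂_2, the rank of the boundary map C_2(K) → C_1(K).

n_0=10 n_1=39 n_2=25  [Q]
∂1: piv[bd,be,bf,bn,bo,bp,bq,dl,dv] rk=9  ker:de,dn,do,dp,dq,ef,el,eo,eq,ev,fl,fn,fo,fp,fq,fv,ln,lo,lq,lv,no,np,nq,nv,op,oq,ov,pq,pv,qv
∂2: piv[bdo,beo,bfp,bfq,dln,dlo,dno,dpq,dqv,efl,efq,efv,elv,eqv,flo,flq,fnp,fnv,foq,fpv,opq] rk=21  ker:flv,lno,loq,npv
rk∂_2=21

rank∂_2=21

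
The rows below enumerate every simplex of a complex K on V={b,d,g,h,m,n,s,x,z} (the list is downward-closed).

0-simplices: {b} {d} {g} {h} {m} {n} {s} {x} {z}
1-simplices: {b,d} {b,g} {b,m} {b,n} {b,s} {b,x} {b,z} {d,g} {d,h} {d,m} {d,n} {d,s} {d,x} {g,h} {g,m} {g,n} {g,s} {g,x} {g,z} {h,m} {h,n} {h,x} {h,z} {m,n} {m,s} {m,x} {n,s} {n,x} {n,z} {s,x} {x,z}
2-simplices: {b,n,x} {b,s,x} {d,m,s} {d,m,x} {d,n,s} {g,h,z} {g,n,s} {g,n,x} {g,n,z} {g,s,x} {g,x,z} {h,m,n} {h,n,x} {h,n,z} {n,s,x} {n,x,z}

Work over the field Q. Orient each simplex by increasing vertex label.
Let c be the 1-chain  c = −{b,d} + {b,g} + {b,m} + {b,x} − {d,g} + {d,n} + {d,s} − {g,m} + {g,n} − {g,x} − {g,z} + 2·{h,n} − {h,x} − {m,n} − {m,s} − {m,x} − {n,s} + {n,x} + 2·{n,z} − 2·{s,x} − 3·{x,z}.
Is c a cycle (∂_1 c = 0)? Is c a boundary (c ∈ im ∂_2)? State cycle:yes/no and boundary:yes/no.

cycle:no boundary:no

n_0=9 n_1=31 n_2=16  [Q]
∂1: piv[bd,bg,bm,bn,bs,bx,bz,dh] rk=8  ker:dg,dm,dn,ds,dx,gh,gm,gn,gs,gx,gz,hm,hn,hx,hz,mn,ms,mx,ns,nx,nz,sx,xz
∂2: piv[bnx,bsx,dms,dmx,dns,ghz,gns,gnx,gnz,gsx,gxz,hmn,hnx,hnz] rk=14  ker:nsx,nxz
∂1c = −2·{b} − 2·{d} + 2·{g} − {h} + 3·{m} + {n} + {s} − 2·{z}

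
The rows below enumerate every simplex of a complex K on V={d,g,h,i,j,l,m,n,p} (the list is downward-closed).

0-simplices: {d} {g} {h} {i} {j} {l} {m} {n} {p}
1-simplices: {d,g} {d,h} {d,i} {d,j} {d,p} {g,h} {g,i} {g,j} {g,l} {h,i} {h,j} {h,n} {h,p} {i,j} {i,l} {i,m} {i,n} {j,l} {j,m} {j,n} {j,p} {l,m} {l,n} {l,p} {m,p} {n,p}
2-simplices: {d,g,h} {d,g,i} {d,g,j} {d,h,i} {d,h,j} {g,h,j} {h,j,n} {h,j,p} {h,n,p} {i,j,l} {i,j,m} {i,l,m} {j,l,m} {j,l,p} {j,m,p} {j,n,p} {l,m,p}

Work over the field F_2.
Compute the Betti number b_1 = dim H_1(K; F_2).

n_0=9 n_1=26 n_2=17  [Z2]
∂1: piv[dg,dh,di,dj,dp,gl,hn,im] rk=8  ker:gh,gi,gj,hi,hj,hp,ij,il,in,jl,jm,jn,jp,lm,ln,lp,mp,np
∂2: piv[dgh,dgi,dgj,dhi,dhj,hjn,hjp,hnp,ijl,ijm,ilm,jlp,jmp] rk=13  ker:ghj,jlm,jnp,lmp
b_1=(26−8)−13=5

b_1=5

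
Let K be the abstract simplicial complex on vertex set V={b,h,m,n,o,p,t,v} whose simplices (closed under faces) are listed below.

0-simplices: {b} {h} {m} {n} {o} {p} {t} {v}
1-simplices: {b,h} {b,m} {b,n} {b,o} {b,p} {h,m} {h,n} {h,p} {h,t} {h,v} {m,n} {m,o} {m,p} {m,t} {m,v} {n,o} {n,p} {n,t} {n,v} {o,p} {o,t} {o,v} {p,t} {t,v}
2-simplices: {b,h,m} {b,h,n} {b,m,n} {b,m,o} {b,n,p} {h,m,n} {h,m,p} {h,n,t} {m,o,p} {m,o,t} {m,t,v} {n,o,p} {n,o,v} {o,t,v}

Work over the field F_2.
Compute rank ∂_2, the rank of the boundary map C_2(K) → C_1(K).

n_0=8 n_1=24 n_2=14  [Z2]
∂1: piv[bh,bm,bn,bo,bp,ht,hv] rk=7  ker:hm,hn,hp,mn,mo,mp,mt,mv,no,np,nt,nv,op,ot,ov,pt,tv
∂2: piv[bhm,bhn,bmn,bmo,bnp,hmp,hnt,mop,mot,mtv,nop,nov,otv] rk=13  ker:hmn
rk∂_2=13

rank∂_2=13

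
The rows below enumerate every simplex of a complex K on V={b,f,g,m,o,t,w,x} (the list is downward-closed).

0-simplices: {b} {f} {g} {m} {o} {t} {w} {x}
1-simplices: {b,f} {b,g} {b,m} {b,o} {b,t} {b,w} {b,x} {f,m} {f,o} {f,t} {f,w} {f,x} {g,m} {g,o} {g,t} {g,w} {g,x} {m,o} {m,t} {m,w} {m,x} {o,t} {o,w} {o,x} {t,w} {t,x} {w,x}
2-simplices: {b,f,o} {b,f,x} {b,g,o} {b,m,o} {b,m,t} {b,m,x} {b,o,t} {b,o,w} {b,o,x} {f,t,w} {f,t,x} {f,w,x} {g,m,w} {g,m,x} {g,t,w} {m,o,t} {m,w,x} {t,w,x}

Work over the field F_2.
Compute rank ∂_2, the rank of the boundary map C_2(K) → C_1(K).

n_0=8 n_1=27 n_2=18  [Z2]
∂1: piv[bf,bg,bm,bo,bt,bw,bx] rk=7  ker:fm,fo,ft,fw,fx,gm,go,gt,gw,gx,mo,mt,mw,mx,ot,ow,ox,tw,tx,wx
∂2: piv[bfo,bfx,bgo,bmo,bmt,bmx,bot,bow,box,ftw,ftx,fwx,gmw,gmx,gtw,mwx] rk=16  ker:mot,twx
rk∂_2=16

rank∂_2=16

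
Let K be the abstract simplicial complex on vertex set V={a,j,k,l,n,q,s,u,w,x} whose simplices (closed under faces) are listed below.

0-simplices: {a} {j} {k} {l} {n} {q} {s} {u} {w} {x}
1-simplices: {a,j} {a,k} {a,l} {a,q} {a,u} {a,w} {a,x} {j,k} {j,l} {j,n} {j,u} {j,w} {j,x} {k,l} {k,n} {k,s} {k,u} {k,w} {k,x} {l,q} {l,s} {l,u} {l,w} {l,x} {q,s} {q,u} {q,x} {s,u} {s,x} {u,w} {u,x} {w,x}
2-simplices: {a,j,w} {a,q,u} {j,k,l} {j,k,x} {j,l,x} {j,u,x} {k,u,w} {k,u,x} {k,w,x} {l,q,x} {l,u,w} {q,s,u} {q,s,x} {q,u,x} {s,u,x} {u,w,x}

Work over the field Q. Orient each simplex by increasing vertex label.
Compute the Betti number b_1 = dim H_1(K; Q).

b_1=9

n_0=10 n_1=32 n_2=16  [Q]
∂1: piv[aj,ak,al,aq,au,aw,ax,jn,ks] rk=9  ker:jk,jl,ju,jw,jx,kl,kn,ku,kw,kx,lq,ls,lu,lw,lx,qs,qu,qx,su,sx,uw,ux,wx
∂2: piv[ajw,aqu,jkl,jkx,jlx,jux,kuw,kux,kwx,lqx,luw,qsu,qsx,qux] rk=14  ker:sux,uwx
b_1=(32−9)−14=9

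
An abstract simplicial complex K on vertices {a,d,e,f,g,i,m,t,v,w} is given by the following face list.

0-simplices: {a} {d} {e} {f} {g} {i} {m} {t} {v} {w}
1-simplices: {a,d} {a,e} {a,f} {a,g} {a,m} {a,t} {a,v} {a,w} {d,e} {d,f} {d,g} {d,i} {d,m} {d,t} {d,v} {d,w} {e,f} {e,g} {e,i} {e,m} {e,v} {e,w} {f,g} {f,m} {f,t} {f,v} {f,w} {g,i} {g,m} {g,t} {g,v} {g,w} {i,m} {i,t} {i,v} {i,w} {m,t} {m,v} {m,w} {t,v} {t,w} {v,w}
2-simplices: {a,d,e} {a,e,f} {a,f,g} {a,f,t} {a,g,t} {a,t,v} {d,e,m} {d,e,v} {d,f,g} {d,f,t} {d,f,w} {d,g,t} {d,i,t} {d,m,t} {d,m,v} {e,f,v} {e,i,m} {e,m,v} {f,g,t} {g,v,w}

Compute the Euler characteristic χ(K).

n_0=10 n_1=42 n_2=20
χ=+10−42+20=-12

χ(K)=-12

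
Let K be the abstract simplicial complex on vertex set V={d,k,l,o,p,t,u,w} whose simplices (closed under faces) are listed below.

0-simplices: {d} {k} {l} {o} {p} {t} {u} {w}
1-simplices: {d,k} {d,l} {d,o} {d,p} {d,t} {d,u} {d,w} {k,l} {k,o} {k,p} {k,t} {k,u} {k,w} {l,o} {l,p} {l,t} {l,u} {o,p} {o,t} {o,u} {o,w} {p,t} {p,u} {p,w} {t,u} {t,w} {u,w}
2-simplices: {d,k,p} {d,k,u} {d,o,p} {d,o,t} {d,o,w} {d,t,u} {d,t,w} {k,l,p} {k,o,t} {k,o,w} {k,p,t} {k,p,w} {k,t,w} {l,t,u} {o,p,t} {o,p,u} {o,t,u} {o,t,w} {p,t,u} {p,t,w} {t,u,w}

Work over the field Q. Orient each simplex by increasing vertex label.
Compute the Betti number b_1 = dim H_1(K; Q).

n_0=8 n_1=27 n_2=21  [Q]
∂1: piv[dk,dl,do,dp,dt,du,dw] rk=7  ker:kl,ko,kp,kt,ku,kw,lo,lp,lt,lu,op,ot,ou,ow,pt,pu,pw,tu,tw,uw
∂2: piv[dkp,dku,dop,dot,dow,dtu,dtw,klp,kot,kow,kpt,kpw,ltu,opt,opu,otu,tuw] rk=17  ker:ktw,otw,ptu,ptw
b_1=(27−7)−17=3

b_1=3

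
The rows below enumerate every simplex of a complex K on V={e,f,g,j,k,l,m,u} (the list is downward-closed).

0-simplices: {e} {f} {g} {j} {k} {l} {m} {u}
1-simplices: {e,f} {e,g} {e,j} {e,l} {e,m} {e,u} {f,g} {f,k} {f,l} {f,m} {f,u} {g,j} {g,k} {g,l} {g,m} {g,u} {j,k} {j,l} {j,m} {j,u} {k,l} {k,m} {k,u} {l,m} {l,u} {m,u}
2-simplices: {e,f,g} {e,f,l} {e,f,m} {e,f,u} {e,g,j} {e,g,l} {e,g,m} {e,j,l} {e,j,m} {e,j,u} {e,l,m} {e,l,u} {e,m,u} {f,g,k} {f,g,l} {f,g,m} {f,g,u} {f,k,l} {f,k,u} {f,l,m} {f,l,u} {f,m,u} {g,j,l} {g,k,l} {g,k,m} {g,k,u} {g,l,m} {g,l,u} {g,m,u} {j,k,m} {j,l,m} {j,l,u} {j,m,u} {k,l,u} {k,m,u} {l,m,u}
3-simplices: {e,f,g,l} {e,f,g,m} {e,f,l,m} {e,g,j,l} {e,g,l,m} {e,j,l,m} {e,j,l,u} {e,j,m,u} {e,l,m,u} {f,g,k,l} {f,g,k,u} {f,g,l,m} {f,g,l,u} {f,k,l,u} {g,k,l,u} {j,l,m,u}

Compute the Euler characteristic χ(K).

χ(K)=2

n_0=8 n_1=26 n_2=36 n_3=16
χ=+8−26+36−16=2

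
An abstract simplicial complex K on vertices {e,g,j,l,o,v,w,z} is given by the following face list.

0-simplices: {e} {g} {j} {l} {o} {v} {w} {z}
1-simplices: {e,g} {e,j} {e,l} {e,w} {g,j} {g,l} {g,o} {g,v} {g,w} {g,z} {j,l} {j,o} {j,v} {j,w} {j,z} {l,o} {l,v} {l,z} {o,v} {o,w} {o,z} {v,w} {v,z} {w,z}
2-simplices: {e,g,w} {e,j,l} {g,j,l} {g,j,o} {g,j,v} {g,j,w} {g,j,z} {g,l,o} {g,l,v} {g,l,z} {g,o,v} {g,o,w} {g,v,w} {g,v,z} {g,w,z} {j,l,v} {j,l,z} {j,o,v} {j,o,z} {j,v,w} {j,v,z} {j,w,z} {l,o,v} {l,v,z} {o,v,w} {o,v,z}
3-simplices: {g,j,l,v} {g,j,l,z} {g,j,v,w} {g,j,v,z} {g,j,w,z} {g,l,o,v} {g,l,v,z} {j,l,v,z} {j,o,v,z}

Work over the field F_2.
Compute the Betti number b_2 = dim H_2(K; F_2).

b_2=2

n_0=8 n_1=24 n_2=26 n_3=9  [Z2]
∂1: piv[eg,ej,el,ew,go,gv,gz] rk=7  ker:gj,gl,gw,jl,jo,jv,jw,jz,lo,lv,lz,ov,ow,oz,vw,vz,wz
∂2: piv[egw,ejl,gjl,gjo,gjv,gjw,gjz,glo,glv,glz,gov,gow,gvw,gvz,gwz,joz] rk=16  ker:jlv,jlz,jov,jvw,jvz,jwz,lov,lvz,ovw,ovz
∂3: piv[gjlv,gjlz,gjvw,gjvz,gjwz,glov,glvz,jovz] rk=8  ker:jlvz
b_2=(26−16)−8=2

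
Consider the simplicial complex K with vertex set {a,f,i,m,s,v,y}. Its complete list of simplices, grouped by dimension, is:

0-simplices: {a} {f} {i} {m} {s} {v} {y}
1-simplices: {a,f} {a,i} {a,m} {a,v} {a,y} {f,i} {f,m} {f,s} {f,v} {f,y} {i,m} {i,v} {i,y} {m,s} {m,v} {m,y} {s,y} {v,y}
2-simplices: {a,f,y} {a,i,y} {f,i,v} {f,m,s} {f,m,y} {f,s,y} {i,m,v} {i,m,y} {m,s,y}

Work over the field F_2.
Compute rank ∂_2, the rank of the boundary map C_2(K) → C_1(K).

rank∂_2=8

n_0=7 n_1=18 n_2=9  [Z2]
∂1: piv[af,ai,am,av,ay,fs] rk=6  ker:fi,fm,fv,fy,im,iv,iy,ms,mv,my,sy,vy
∂2: piv[afy,aiy,fiv,fms,fmy,fsy,imv,imy] rk=8  ker:msy
rk∂_2=8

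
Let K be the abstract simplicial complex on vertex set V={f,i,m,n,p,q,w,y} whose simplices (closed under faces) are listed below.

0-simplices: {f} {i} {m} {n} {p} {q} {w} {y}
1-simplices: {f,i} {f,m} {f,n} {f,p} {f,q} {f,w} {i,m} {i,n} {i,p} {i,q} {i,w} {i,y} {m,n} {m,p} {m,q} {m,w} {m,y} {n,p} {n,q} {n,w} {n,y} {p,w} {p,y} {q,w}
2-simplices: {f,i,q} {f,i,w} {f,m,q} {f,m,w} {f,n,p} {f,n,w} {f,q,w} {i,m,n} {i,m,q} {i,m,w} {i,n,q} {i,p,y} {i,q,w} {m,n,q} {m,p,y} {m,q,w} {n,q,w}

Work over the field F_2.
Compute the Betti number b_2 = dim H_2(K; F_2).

n_0=8 n_1=24 n_2=17  [Z2]
∂1: piv[fi,fm,fn,fp,fq,fw,iy] rk=7  ker:im,in,ip,iq,iw,mn,mp,mq,mw,my,np,nq,nw,ny,pw,py,qw
∂2: piv[fiq,fiw,fmq,fmw,fnp,fnw,fqw,imn,imq,inq,ipy,mpy,nqw] rk=13  ker:imw,iqw,mnq,mqw
b_2=(17−13)−0=4

b_2=4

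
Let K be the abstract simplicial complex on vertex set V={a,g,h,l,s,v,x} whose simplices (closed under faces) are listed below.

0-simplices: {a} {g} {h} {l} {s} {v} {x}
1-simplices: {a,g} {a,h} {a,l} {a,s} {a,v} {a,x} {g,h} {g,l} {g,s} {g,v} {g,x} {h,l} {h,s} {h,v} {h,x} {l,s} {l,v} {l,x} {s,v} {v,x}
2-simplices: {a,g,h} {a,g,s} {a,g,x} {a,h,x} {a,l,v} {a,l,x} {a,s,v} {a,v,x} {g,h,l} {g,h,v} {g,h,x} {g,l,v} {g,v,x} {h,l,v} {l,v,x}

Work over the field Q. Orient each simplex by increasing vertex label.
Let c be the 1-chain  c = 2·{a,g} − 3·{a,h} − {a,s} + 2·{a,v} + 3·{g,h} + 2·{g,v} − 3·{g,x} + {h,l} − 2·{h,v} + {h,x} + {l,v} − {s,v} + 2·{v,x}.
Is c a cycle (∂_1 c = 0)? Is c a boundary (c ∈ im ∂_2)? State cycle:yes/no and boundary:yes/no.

cycle:yes boundary:yes

n_0=7 n_1=20 n_2=15  [Q]
∂1: piv[ag,ah,al,as,av,ax] rk=6  ker:gh,gl,gs,gv,gx,hl,hs,hv,hx,ls,lv,lx,sv,vx
∂2: piv[agh,ags,agx,ahx,alv,alx,asv,avx,ghl,ghv,glv,gvx] rk=12  ker:ghx,hlv,lvx
∂1c = 0
c vs im∂2: reduces to 0 ⇒ boundary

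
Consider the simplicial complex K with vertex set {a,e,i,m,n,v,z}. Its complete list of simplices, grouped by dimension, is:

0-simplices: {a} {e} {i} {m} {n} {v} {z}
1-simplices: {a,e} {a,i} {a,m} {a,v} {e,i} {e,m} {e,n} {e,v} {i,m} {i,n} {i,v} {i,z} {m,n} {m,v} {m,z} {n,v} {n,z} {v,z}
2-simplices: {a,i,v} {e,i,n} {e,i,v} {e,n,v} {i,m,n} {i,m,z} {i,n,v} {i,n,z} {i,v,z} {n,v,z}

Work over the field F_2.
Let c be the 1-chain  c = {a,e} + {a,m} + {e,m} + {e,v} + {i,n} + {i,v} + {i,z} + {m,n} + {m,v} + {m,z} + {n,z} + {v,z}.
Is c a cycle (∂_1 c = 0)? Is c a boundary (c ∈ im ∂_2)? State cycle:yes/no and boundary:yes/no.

cycle:no boundary:no

n_0=7 n_1=18 n_2=10  [Z2]
∂1: piv[ae,ai,am,av,en,iz] rk=6  ker:ei,em,ev,im,in,iv,mn,mv,mz,nv,nz,vz
∂2: piv[aiv,ein,eiv,env,imn,imz,inz,ivz] rk=8  ker:inv,nvz
∂1c = {e} + {i} + {m} + {n}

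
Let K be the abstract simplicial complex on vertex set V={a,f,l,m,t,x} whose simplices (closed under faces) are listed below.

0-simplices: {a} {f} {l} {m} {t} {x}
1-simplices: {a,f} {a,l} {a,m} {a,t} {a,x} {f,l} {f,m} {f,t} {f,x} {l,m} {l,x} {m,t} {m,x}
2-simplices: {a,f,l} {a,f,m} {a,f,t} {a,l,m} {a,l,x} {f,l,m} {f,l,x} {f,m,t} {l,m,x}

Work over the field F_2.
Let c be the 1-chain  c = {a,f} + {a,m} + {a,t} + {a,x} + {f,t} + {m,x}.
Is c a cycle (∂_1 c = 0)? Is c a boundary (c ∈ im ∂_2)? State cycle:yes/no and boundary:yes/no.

cycle:yes boundary:yes

n_0=6 n_1=13 n_2=9  [Z2]
∂1: piv[af,al,am,at,ax] rk=5  ker:fl,fm,ft,fx,lm,lx,mt,mx
∂2: piv[afl,afm,aft,alm,alx,flx,fmt,lmx] rk=8  ker:flm
∂1c = 0
c vs im∂2: reduces to 0 ⇒ boundary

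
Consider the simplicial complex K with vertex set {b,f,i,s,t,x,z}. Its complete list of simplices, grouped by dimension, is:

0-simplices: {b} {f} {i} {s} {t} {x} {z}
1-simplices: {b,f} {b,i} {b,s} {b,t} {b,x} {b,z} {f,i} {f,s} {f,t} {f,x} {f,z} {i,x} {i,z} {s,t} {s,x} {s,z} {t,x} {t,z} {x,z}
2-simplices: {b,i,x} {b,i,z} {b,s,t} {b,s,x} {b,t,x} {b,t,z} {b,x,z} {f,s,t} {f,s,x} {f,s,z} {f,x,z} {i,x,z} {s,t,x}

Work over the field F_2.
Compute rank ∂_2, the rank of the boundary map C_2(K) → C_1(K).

rank∂_2=11

n_0=7 n_1=19 n_2=13  [Z2]
∂1: piv[bf,bi,bs,bt,bx,bz] rk=6  ker:fi,fs,ft,fx,fz,ix,iz,st,sx,sz,tx,tz,xz
∂2: piv[bix,biz,bst,bsx,btx,btz,bxz,fst,fsx,fsz,fxz] rk=11  ker:ixz,stx
rk∂_2=11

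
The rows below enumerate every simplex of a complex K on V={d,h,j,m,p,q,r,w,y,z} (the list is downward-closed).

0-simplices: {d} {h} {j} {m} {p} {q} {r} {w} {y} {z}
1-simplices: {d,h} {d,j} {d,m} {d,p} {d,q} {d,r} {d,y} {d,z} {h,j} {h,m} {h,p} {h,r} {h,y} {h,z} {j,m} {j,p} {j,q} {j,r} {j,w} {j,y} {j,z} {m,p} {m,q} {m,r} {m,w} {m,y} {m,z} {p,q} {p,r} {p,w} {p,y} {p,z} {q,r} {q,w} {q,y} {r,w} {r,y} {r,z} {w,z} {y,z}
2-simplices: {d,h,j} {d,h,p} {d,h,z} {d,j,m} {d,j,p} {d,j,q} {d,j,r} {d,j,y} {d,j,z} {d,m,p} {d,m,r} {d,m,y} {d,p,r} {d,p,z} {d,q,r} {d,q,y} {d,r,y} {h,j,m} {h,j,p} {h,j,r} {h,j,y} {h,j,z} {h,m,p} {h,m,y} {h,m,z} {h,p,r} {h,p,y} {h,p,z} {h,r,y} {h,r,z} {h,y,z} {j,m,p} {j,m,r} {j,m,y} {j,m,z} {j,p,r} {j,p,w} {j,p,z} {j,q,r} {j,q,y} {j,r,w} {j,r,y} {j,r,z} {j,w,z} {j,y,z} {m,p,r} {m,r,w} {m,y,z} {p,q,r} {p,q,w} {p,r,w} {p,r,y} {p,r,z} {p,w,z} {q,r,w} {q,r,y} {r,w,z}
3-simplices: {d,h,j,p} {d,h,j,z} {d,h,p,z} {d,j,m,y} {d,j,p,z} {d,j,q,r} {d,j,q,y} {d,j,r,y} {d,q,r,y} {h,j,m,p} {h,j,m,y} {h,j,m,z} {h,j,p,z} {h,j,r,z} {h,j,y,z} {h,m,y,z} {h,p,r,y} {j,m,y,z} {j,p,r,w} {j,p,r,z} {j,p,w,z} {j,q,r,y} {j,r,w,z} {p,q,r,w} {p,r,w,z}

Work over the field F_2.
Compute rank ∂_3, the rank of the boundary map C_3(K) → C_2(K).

n_0=10 n_1=40 n_2=57 n_3=25  [Z2]
∂1: piv[dh,dj,dm,dp,dq,dr,dy,dz,jw] rk=9  ker:hj,hm,hp,hr,hy,hz,jm,jp,jq,jr,jy,jz,mp,mq,mr,mw,my,mz,pq,pr,pw,py,pz,qr,qw,qy,rw,ry,rz,wz,yz
∂2: piv[dhj,dhp,dhz,djm,djp,djq,djr,djy,djz,dmp,dmr,dmy,dpr,dpz,dqr,dqy,dry,hjm,hjr,hjy,hmz,hpy,hrz,hyz,jpw,jrw,jwz,mrw,pqr,pqw] rk=30  ker:hjp,hjz,hmp,hmy,hpr,hpz,hry,jmp,jmr,jmy,jmz,jpr,jpz,jqr,jqy,jry,jrz,jyz,mpr,myz,prw,pry,prz,pwz,qrw,qry,rwz
∂3: piv[dhjp,dhjz,dhpz,djmy,djpz,djqr,djqy,djry,dqry,hjmp,hjmy,hjmz,hjrz,hjyz,hmyz,hpry,jprw,jprz,jpwz,jrwz,pqrw] rk=21  ker:hjpz,jmyz,jqry,prwz
rk∂_3=21

rank∂_3=21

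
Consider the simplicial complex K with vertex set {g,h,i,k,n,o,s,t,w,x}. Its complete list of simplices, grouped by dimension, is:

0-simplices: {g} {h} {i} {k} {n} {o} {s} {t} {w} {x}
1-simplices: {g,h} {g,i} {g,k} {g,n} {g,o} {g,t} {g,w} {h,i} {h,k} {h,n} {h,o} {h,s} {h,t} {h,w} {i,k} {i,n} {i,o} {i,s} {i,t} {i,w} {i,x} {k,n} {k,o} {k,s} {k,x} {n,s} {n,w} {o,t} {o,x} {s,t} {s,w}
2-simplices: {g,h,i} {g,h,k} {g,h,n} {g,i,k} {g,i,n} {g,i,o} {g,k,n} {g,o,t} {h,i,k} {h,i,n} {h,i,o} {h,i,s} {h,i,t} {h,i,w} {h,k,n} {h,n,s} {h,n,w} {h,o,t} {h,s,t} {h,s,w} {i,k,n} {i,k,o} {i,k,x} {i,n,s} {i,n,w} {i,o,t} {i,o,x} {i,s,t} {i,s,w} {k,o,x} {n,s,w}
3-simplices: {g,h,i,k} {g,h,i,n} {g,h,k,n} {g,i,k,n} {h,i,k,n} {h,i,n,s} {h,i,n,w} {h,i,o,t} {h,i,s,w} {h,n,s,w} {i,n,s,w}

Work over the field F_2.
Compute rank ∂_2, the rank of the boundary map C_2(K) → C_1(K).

n_0=10 n_1=31 n_2=31 n_3=11  [Z2]
∂1: piv[gh,gi,gk,gn,go,gt,gw,hs,ix] rk=9  ker:hi,hk,hn,ho,ht,hw,ik,in,io,is,it,iw,kn,ko,ks,kx,ns,nw,ot,ox,st,sw
∂2: piv[ghi,ghk,ghn,gik,gin,gio,gkn,got,hio,his,hit,hiw,hns,hnw,hot,hst,hsw,iko,ikx,iox] rk=20  ker:hik,hin,hkn,ikn,ins,inw,iot,ist,isw,kox,nsw
∂3: piv[ghik,ghin,ghkn,gikn,hins,hinw,hiot,hisw,hnsw] rk=9  ker:hikn,insw
rk∂_2=20

rank∂_2=20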